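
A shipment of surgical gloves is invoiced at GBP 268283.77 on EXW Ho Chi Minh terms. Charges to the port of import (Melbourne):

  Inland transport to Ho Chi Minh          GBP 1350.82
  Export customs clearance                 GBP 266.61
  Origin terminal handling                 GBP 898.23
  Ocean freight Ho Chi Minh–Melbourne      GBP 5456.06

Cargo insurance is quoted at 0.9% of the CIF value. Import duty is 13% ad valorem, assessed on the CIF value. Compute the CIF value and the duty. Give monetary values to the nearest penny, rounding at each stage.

Let C be the CIF value. C = EXW price + pre-shipment costs + freight + 0.9% × C
C − 0.9% × C = 268283.77 + 1350.82 + 266.61 + 898.23 + 5456.06
0.991 × C = 276255.49
C = 276255.49 / 0.991 = 278764.37
Insurance premium = 0.9% × 278764.37 = 2508.88
Import duty = 278764.37 × 13% = 36239.37

CIF value: GBP 278764.37; import duty: GBP 36239.37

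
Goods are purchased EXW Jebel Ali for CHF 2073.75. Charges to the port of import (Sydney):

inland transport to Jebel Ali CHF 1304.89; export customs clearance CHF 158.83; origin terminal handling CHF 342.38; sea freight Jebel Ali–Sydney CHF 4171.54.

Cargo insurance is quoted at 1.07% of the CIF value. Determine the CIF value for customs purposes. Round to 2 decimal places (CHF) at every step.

Let C be the CIF value. C = EXW price + pre-shipment costs + freight + 1.07% × C
C − 1.07% × C = 2073.75 + 1304.89 + 158.83 + 342.38 + 4171.54
0.9893 × C = 8051.39
C = 8051.39 / 0.9893 = 8138.47
Insurance premium = 1.07% × 8138.47 = 87.08

CIF value: CHF 8138.47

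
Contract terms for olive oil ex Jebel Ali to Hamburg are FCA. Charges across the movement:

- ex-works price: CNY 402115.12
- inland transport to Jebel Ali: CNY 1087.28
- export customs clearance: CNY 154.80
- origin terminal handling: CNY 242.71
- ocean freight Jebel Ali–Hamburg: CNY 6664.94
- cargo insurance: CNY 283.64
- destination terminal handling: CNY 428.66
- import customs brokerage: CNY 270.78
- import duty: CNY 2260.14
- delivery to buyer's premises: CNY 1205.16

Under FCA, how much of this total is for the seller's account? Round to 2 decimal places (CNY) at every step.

Seller's account: CNY 403357.20

FCA: the seller delivers export-cleared goods to the carrier; the buyer bears costs from that point.
Seller's account: goods 402115.12 + inland to port 1087.28 + export clearance 154.80 = 403357.20
Buyer's account: origin terminal 242.71 + freight 6664.94 + insurance 283.64 + destination terminal 428.66 + brokerage 270.78 + duty 2260.14 + delivery 1205.16 = 11356.03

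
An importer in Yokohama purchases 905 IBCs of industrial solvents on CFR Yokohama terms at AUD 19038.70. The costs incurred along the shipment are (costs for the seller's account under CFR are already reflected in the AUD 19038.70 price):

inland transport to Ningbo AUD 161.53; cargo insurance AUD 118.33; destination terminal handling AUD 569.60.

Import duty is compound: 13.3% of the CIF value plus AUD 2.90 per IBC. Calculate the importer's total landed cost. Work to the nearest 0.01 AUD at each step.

Total landed cost: AUD 24899.01

CFR: the seller pays costs through ocean freight to the destination port, but not insurance.
Already in the invoice (seller's account under CFR): inland to port — exclude.
CIF value = CFR price + insurance = 19038.70 + 118.33 = 19157.03
Ad valorem component: 19157.03 × 13.3% = 2547.88
Specific component: 905 × 2.90 = 2624.50
Import duty = 2547.88 + 2624.50 = 5172.38
Buyer bears: insurance 118.33 + destination terminal 569.60 + duty 5172.38 = 5860.31
Landed cost = invoice 19038.70 + 5860.31 = 24899.01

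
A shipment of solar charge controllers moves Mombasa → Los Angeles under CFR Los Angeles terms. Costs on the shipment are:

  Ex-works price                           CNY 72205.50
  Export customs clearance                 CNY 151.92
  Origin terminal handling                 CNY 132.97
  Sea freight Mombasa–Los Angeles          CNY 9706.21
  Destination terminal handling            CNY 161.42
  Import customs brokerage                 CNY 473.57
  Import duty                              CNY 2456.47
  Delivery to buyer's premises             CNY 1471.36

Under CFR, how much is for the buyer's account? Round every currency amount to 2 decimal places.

Buyer's account: CNY 4562.82

CFR: the seller pays costs through ocean freight to the destination port, but not insurance.
Seller's account: goods 72205.50 + export clearance 151.92 + origin terminal 132.97 + freight 9706.21 = 82196.60
Buyer's account: destination terminal 161.42 + brokerage 473.57 + duty 2456.47 + delivery 1471.36 = 4562.82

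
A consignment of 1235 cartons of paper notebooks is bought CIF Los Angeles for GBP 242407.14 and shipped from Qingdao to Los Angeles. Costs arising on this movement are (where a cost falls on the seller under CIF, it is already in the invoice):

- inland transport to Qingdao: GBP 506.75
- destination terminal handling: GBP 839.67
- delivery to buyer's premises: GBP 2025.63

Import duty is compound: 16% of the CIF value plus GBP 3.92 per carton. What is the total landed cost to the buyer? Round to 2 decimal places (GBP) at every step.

CIF: the seller pays costs through ocean freight and marine insurance to the destination port.
Already in the invoice (seller's account under CIF): inland to port — exclude.
The CIF price already equals the CIF value: 242407.14
Ad valorem component: 242407.14 × 16% = 38785.14
Specific component: 1235 × 3.92 = 4841.20
Import duty = 38785.14 + 4841.20 = 43626.34
Buyer bears: destination terminal 839.67 + delivery 2025.63 + duty 43626.34 = 46491.64
Landed cost = invoice 242407.14 + 46491.64 = 288898.78

Total landed cost: GBP 288898.78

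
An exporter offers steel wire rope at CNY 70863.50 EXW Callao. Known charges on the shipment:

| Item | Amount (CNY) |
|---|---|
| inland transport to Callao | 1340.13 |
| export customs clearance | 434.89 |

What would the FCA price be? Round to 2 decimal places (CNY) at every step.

From EXW to FCA, the seller additionally bears: inland to port, export clearance.
FCA price = 70863.50 + 1340.13 + 434.89 = 72638.52

FCA price: CNY 72638.52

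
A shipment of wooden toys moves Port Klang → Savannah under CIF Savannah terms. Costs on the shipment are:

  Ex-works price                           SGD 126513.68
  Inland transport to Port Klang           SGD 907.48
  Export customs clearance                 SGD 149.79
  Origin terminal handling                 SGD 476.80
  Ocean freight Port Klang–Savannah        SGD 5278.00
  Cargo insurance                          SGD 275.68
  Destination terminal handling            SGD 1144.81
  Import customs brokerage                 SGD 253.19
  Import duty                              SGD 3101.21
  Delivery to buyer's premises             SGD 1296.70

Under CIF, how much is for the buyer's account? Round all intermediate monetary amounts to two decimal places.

CIF: the seller pays costs through ocean freight and marine insurance to the destination port.
Seller's account: goods 126513.68 + inland to port 907.48 + export clearance 149.79 + origin terminal 476.80 + freight 5278.00 + insurance 275.68 = 133601.43
Buyer's account: destination terminal 1144.81 + brokerage 253.19 + duty 3101.21 + delivery 1296.70 = 5795.91

Buyer's account: SGD 5795.91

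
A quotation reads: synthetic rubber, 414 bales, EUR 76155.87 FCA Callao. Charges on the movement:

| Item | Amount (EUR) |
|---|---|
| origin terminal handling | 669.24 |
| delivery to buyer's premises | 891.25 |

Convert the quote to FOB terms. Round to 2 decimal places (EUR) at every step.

FOB price: EUR 76825.11

Not relevant to the conversion: delivery — on the buyer under both terms; not part of either seller's price.
From FCA to FOB, the seller additionally bears: origin terminal.
FOB price = 76155.87 + 669.24 = 76825.11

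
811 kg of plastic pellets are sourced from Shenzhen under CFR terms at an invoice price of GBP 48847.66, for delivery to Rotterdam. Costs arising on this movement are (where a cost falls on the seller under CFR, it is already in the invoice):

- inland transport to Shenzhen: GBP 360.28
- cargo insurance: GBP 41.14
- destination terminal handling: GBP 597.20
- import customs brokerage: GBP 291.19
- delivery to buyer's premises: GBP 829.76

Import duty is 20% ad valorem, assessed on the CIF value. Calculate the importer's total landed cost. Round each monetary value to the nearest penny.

Total landed cost: GBP 60384.71

CFR: the seller pays costs through ocean freight to the destination port, but not insurance.
Already in the invoice (seller's account under CFR): inland to port — exclude.
CIF value = CFR price + insurance = 48847.66 + 41.14 = 48888.80
Import duty = 48888.80 × 20% = 9777.76
Buyer bears: insurance 41.14 + destination terminal 597.20 + brokerage 291.19 + delivery 829.76 + duty 9777.76 = 11537.05
Landed cost = invoice 48847.66 + 11537.05 = 60384.71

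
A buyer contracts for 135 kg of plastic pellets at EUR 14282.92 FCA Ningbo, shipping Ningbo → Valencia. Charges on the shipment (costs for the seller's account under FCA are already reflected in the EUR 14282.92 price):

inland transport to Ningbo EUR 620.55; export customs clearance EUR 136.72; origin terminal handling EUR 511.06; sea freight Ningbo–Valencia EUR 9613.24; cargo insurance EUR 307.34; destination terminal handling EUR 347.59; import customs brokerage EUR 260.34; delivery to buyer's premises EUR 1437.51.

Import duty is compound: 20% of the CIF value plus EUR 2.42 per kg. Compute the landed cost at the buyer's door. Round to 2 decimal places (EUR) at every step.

FCA: the seller delivers export-cleared goods to the carrier; the buyer bears costs from that point.
Already in the invoice (seller's account under FCA): inland to port, export clearance — exclude.
CIF value = FCA price + origin terminal + freight + insurance = 14282.92 + 511.06 + 9613.24 + 307.34 = 24714.56
Ad valorem component: 24714.56 × 20% = 4942.91
Specific component: 135 × 2.42 = 326.70
Import duty = 4942.91 + 326.70 = 5269.61
Buyer bears: origin terminal 511.06 + freight 9613.24 + insurance 307.34 + destination terminal 347.59 + brokerage 260.34 + delivery 1437.51 + duty 5269.61 = 17746.69
Landed cost = invoice 14282.92 + 17746.69 = 32029.61

Total landed cost: EUR 32029.61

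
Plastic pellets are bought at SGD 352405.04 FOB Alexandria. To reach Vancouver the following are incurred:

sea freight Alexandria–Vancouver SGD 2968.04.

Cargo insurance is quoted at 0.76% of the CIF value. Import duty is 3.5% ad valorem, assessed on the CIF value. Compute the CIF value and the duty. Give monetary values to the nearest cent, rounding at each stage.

Let C be the CIF value. C = FOB price + freight + 0.76% × C
C − 0.76% × C = 352405.04 + 2968.04
0.9924 × C = 355373.08
C = 355373.08 / 0.9924 = 358094.60
Insurance premium = 0.76% × 358094.60 = 2721.52
Import duty = 358094.60 × 3.5% = 12533.31

CIF value: SGD 358094.60; import duty: SGD 12533.31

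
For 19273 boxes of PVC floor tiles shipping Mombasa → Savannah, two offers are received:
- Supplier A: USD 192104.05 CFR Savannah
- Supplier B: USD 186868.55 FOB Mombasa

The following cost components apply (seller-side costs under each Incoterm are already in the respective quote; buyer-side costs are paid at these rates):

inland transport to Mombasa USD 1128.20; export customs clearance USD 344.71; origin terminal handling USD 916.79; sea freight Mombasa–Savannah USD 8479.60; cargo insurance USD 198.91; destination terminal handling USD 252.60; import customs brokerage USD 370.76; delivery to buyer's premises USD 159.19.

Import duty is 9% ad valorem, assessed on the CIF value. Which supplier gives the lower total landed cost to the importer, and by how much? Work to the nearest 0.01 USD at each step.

Supplier A is cheaper by USD 3536.07

Supplier A (CFR):
CIF value = CFR price + insurance = 192104.05 + 198.91 = 192302.96
Import duty = 192302.96 × 9% = 17307.27
Buyer bears (A): 198.91 + 252.60 + 370.76 + 159.19 = 981.46
Landed cost (A) = invoice 192104.05 + 981.46 + duty 17307.27 = 210392.78
Supplier B (FOB):
CIF value = FOB price + freight + insurance = 186868.55 + 8479.60 + 198.91 = 195547.06
Import duty = 195547.06 × 9% = 17599.24
Buyer bears (B): 8479.60 + 198.91 + 252.60 + 370.76 + 159.19 = 9461.06
Landed cost (B) = invoice 186868.55 + 9461.06 + duty 17599.24 = 213928.85
Difference = |210392.78 − 213928.85| = 3536.07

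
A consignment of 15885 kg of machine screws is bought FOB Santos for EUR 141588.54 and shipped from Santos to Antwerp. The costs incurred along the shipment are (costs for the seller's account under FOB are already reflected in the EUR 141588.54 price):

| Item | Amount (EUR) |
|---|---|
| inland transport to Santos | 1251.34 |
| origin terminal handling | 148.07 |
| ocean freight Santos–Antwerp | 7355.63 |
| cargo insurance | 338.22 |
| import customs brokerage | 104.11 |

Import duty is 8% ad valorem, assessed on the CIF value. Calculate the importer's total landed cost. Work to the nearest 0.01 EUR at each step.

Total landed cost: EUR 161329.09

FOB: the seller bears costs until goods are on board at the origin port; the buyer bears freight, insurance and all costs thereafter.
Already in the invoice (seller's account under FOB): inland to port, origin terminal — exclude.
CIF value = FOB price + freight + insurance = 141588.54 + 7355.63 + 338.22 = 149282.39
Import duty = 149282.39 × 8% = 11942.59
Buyer bears: freight 7355.63 + insurance 338.22 + brokerage 104.11 + duty 11942.59 = 19740.55
Landed cost = invoice 141588.54 + 19740.55 = 161329.09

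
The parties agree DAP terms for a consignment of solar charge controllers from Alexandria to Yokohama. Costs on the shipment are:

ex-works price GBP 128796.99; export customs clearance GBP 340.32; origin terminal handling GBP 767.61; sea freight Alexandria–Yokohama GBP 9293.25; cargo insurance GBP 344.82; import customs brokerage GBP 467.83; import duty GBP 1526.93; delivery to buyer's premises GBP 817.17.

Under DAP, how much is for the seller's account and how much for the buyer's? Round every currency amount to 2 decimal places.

Seller: GBP 140360.16; buyer: GBP 1994.76

DAP: the seller bears all costs to the named destination except import duty and clearance.
Seller's account: goods 128796.99 + export clearance 340.32 + origin terminal 767.61 + freight 9293.25 + insurance 344.82 + delivery 817.17 = 140360.16
Buyer's account: brokerage 467.83 + duty 1526.93 = 1994.76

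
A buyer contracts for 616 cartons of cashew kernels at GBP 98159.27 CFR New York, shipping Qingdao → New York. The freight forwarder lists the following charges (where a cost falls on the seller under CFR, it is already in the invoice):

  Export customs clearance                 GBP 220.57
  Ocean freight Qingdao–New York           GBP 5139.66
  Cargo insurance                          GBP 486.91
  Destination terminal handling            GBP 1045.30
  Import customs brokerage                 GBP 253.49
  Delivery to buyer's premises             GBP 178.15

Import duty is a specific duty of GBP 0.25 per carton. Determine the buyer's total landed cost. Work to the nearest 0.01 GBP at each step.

Total landed cost: GBP 100277.12

CFR: the seller pays costs through ocean freight to the destination port, but not insurance.
Already in the invoice (seller's account under CFR): export clearance, freight — exclude.
CIF value = CFR price + insurance = 98159.27 + 486.91 = 98646.18
Import duty = 616 × 0.25 = 154.00
Buyer bears: insurance 486.91 + destination terminal 1045.30 + brokerage 253.49 + delivery 178.15 + duty 154.00 = 2117.85
Landed cost = invoice 98159.27 + 2117.85 = 100277.12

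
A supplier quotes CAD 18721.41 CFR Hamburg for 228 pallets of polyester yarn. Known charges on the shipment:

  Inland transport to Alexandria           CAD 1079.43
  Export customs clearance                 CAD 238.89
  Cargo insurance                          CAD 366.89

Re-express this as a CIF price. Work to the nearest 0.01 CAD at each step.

Not relevant to the conversion: inland to port, export clearance — on the seller under both CFR and CIF; already in the CFR price and stays in the CIF price.
From CFR to CIF, the seller additionally bears: insurance.
CIF price = 18721.41 + 366.89 = 19088.30

CIF price: CAD 19088.30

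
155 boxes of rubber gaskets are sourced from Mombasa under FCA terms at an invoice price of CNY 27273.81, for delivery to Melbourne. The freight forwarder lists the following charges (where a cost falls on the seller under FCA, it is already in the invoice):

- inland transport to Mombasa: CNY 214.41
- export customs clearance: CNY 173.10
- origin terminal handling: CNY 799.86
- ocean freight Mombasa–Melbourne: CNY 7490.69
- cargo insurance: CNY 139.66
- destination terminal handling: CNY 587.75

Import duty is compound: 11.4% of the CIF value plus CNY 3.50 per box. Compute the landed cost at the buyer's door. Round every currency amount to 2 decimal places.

Total landed cost: CNY 40904.53

FCA: the seller delivers export-cleared goods to the carrier; the buyer bears costs from that point.
Already in the invoice (seller's account under FCA): inland to port, export clearance — exclude.
CIF value = FCA price + origin terminal + freight + insurance = 27273.81 + 799.86 + 7490.69 + 139.66 = 35704.02
Ad valorem component: 35704.02 × 11.4% = 4070.26
Specific component: 155 × 3.50 = 542.50
Import duty = 4070.26 + 542.50 = 4612.76
Buyer bears: origin terminal 799.86 + freight 7490.69 + insurance 139.66 + destination terminal 587.75 + duty 4612.76 = 13630.72
Landed cost = invoice 27273.81 + 13630.72 = 40904.53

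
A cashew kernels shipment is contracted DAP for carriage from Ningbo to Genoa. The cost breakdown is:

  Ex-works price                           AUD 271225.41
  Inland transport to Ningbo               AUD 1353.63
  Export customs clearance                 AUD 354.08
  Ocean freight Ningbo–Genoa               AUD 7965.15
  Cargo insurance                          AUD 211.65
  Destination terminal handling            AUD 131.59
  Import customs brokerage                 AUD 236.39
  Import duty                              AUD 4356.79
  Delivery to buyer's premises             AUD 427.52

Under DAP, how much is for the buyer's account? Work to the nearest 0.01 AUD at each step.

Buyer's account: AUD 4593.18

DAP: the seller bears all costs to the named destination except import duty and clearance.
Seller's account: goods 271225.41 + inland to port 1353.63 + export clearance 354.08 + freight 7965.15 + insurance 211.65 + destination terminal 131.59 + delivery 427.52 = 281669.03
Buyer's account: brokerage 236.39 + duty 4356.79 = 4593.18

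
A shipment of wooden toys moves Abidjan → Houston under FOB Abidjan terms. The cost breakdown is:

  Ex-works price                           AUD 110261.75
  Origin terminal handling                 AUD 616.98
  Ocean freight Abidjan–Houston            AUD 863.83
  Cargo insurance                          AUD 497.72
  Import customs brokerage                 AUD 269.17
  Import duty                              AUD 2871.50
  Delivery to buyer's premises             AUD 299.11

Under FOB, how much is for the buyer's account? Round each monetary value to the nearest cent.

Buyer's account: AUD 4801.33

FOB: the seller bears costs until goods are on board at the origin port; the buyer bears freight, insurance and all costs thereafter.
Seller's account: goods 110261.75 + origin terminal 616.98 = 110878.73
Buyer's account: freight 863.83 + insurance 497.72 + brokerage 269.17 + duty 2871.50 + delivery 299.11 = 4801.33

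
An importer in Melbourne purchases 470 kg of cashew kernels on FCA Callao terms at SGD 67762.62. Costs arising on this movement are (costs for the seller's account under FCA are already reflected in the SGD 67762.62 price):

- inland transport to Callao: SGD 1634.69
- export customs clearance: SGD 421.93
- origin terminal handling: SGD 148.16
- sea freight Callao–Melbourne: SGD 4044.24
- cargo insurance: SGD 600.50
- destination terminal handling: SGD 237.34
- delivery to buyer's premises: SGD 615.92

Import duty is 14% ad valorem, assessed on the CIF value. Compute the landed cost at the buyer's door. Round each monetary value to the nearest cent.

Total landed cost: SGD 83566.55

FCA: the seller delivers export-cleared goods to the carrier; the buyer bears costs from that point.
Already in the invoice (seller's account under FCA): inland to port, export clearance — exclude.
CIF value = FCA price + origin terminal + freight + insurance = 67762.62 + 148.16 + 4044.24 + 600.50 = 72555.52
Import duty = 72555.52 × 14% = 10157.77
Buyer bears: origin terminal 148.16 + freight 4044.24 + insurance 600.50 + destination terminal 237.34 + delivery 615.92 + duty 10157.77 = 15803.93
Landed cost = invoice 67762.62 + 15803.93 = 83566.55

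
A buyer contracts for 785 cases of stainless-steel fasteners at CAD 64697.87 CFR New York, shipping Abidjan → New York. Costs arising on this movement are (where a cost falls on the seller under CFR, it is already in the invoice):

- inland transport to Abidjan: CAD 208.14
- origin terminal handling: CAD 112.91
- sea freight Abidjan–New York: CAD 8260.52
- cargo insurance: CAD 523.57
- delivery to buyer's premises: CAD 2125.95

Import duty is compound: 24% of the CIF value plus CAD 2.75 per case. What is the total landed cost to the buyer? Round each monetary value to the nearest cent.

Total landed cost: CAD 85159.29

CFR: the seller pays costs through ocean freight to the destination port, but not insurance.
Already in the invoice (seller's account under CFR): inland to port, origin terminal, freight — exclude.
CIF value = CFR price + insurance = 64697.87 + 523.57 = 65221.44
Ad valorem component: 65221.44 × 24% = 15653.15
Specific component: 785 × 2.75 = 2158.75
Import duty = 15653.15 + 2158.75 = 17811.90
Buyer bears: insurance 523.57 + delivery 2125.95 + duty 17811.90 = 20461.42
Landed cost = invoice 64697.87 + 20461.42 = 85159.29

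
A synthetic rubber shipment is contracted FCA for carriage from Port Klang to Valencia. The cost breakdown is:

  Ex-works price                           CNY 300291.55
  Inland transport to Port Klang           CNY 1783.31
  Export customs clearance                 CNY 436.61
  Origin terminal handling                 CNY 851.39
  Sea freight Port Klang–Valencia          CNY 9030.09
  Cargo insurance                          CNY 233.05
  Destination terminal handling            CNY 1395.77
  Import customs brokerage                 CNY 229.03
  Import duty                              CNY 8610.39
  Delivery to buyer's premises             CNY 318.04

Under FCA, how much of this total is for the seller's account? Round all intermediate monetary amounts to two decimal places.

Seller's account: CNY 302511.47

FCA: the seller delivers export-cleared goods to the carrier; the buyer bears costs from that point.
Seller's account: goods 300291.55 + inland to port 1783.31 + export clearance 436.61 = 302511.47
Buyer's account: origin terminal 851.39 + freight 9030.09 + insurance 233.05 + destination terminal 1395.77 + brokerage 229.03 + duty 8610.39 + delivery 318.04 = 20667.76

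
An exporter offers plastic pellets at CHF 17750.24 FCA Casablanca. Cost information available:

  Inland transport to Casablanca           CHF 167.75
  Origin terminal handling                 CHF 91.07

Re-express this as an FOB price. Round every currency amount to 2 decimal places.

Not relevant to the conversion: inland to port — on the seller under both FCA and FOB; already in the FCA price and stays in the FOB price.
From FCA to FOB, the seller additionally bears: origin terminal.
FOB price = 17750.24 + 91.07 = 17841.31

FOB price: CHF 17841.31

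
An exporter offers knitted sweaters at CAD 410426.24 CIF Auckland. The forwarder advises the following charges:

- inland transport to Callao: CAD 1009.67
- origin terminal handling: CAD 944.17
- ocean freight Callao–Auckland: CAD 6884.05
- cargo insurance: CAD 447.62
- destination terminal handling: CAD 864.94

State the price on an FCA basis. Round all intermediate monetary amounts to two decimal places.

Not relevant to the conversion: inland to port — on the seller under both CIF and FCA; already in the CIF price and stays in the FCA price. destination terminal — on the buyer under both terms; not part of either seller's price.
From CIF to FCA, the seller no longer bears: origin terminal, freight, insurance.
FCA price = 410426.24 − 944.17 − 6884.05 − 447.62 = 402150.40

FCA price: CAD 402150.40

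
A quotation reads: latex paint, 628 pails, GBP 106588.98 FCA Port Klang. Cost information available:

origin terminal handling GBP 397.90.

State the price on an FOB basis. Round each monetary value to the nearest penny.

From FCA to FOB, the seller additionally bears: origin terminal.
FOB price = 106588.98 + 397.90 = 106986.88

FOB price: GBP 106986.88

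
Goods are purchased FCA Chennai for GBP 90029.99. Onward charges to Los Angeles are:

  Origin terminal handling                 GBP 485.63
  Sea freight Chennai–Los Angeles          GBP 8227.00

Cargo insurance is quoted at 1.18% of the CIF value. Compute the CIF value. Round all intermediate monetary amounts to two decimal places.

CIF value: GBP 99921.70

Let C be the CIF value. C = FCA price + pre-shipment costs + freight + 1.18% × C
C − 1.18% × C = 90029.99 + 485.63 + 8227.00
0.9882 × C = 98742.62
C = 98742.62 / 0.9882 = 99921.70
Insurance premium = 1.18% × 99921.70 = 1179.08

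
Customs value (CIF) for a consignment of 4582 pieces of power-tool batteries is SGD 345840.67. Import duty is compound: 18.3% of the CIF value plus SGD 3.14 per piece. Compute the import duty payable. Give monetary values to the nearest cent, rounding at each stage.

Ad valorem component: 345840.67 × 18.3% = 63288.84
Specific component: 4582 × 3.14 = 14387.48
Import duty = 63288.84 + 14387.48 = 77676.32

Import duty: SGD 77676.32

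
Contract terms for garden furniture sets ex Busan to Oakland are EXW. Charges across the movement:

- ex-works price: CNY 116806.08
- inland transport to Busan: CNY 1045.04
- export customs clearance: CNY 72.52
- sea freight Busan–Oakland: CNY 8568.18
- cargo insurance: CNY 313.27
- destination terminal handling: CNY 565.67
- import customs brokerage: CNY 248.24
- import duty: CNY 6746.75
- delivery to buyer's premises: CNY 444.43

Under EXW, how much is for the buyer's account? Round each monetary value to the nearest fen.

Buyer's account: CNY 18004.10

EXW: the seller makes goods available at their premises; the buyer bears all onward costs.
Seller's account: goods 116806.08 = 116806.08
Buyer's account: inland to port 1045.04 + export clearance 72.52 + freight 8568.18 + insurance 313.27 + destination terminal 565.67 + brokerage 248.24 + duty 6746.75 + delivery 444.43 = 18004.10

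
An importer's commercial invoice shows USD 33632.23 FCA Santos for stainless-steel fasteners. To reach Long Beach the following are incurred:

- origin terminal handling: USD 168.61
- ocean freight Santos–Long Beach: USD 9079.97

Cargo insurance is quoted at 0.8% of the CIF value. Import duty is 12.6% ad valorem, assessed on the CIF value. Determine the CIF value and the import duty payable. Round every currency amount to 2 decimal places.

Let C be the CIF value. C = FCA price + pre-shipment costs + freight + 0.8% × C
C − 0.8% × C = 33632.23 + 168.61 + 9079.97
0.992 × C = 42880.81
C = 42880.81 / 0.992 = 43226.62
Insurance premium = 0.8% × 43226.62 = 345.81
Import duty = 43226.62 × 12.6% = 5446.55

CIF value: USD 43226.62; import duty: USD 5446.55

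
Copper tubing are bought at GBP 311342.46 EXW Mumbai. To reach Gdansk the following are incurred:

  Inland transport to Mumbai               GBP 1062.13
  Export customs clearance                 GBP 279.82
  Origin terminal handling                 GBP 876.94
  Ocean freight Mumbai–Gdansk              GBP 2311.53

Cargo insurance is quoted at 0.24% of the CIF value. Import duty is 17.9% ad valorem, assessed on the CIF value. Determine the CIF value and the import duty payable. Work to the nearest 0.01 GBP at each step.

Let C be the CIF value. C = EXW price + pre-shipment costs + freight + 0.24% × C
C − 0.24% × C = 311342.46 + 1062.13 + 279.82 + 876.94 + 2311.53
0.9976 × C = 315872.88
C = 315872.88 / 0.9976 = 316632.80
Insurance premium = 0.24% × 316632.80 = 759.92
Import duty = 316632.80 × 17.9% = 56677.27

CIF value: GBP 316632.80; import duty: GBP 56677.27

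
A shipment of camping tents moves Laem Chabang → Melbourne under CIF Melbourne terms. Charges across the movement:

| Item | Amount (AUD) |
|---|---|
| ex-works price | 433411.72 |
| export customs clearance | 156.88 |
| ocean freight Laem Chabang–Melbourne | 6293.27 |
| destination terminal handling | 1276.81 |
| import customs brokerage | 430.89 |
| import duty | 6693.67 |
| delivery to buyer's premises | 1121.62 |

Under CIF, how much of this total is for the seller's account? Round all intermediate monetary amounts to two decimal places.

CIF: the seller pays costs through ocean freight and marine insurance to the destination port.
Seller's account: goods 433411.72 + export clearance 156.88 + freight 6293.27 = 439861.87
Buyer's account: destination terminal 1276.81 + brokerage 430.89 + duty 6693.67 + delivery 1121.62 = 9522.99

Seller's account: AUD 439861.87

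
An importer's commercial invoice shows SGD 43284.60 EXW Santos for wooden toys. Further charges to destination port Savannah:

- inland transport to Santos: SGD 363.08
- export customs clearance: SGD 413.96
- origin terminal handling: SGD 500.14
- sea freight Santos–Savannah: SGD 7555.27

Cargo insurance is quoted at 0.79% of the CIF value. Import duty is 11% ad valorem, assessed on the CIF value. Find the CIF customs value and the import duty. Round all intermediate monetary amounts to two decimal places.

Let C be the CIF value. C = EXW price + pre-shipment costs + freight + 0.79% × C
C − 0.79% × C = 43284.60 + 363.08 + 413.96 + 500.14 + 7555.27
0.9921 × C = 52117.05
C = 52117.05 / 0.9921 = 52532.05
Insurance premium = 0.79% × 52532.05 = 415.00
Import duty = 52532.05 × 11% = 5778.53

CIF value: SGD 52532.05; import duty: SGD 5778.53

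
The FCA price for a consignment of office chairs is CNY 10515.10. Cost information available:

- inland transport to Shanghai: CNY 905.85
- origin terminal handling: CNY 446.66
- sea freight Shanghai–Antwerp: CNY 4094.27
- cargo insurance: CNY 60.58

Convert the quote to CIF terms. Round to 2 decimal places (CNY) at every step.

Not relevant to the conversion: inland to port — on the seller under both FCA and CIF; already in the FCA price and stays in the CIF price.
From FCA to CIF, the seller additionally bears: origin terminal, freight, insurance.
CIF price = 10515.10 + 446.66 + 4094.27 + 60.58 = 15116.61

CIF price: CNY 15116.61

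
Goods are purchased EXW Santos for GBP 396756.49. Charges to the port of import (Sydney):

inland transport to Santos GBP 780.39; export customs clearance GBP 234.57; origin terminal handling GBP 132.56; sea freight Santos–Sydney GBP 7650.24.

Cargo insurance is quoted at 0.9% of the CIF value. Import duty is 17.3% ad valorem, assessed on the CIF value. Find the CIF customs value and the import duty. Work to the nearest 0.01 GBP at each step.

Let C be the CIF value. C = EXW price + pre-shipment costs + freight + 0.9% × C
C − 0.9% × C = 396756.49 + 780.39 + 234.57 + 132.56 + 7650.24
0.991 × C = 405554.25
C = 405554.25 / 0.991 = 409237.39
Insurance premium = 0.9% × 409237.39 = 3683.14
Import duty = 409237.39 × 17.3% = 70798.07

CIF value: GBP 409237.39; import duty: GBP 70798.07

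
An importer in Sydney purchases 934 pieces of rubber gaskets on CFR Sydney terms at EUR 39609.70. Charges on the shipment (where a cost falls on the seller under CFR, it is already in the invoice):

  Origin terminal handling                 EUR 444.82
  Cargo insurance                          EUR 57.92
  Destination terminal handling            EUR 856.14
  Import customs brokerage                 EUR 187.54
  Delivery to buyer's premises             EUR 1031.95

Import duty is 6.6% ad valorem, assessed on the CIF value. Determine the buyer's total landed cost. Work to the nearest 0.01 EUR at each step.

Total landed cost: EUR 44361.31

CFR: the seller pays costs through ocean freight to the destination port, but not insurance.
Already in the invoice (seller's account under CFR): origin terminal — exclude.
CIF value = CFR price + insurance = 39609.70 + 57.92 = 39667.62
Import duty = 39667.62 × 6.6% = 2618.06
Buyer bears: insurance 57.92 + destination terminal 856.14 + brokerage 187.54 + delivery 1031.95 + duty 2618.06 = 4751.61
Landed cost = invoice 39609.70 + 4751.61 = 44361.31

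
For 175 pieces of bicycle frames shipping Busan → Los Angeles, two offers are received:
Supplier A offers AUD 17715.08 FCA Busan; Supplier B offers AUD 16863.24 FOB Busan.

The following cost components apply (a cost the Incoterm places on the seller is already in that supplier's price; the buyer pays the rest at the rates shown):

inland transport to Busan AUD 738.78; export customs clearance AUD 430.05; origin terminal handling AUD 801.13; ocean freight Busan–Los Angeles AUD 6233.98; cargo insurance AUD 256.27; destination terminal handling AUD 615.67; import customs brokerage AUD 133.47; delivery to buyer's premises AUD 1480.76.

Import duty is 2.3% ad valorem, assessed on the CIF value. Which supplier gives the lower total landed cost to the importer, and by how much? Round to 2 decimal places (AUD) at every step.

Supplier B is cheaper by AUD 1690.99

Supplier A (FCA):
CIF value = FCA price + origin terminal + freight + insurance = 17715.08 + 801.13 + 6233.98 + 256.27 = 25006.46
Import duty = 25006.46 × 2.3% = 575.15
Buyer bears (A): 801.13 + 6233.98 + 256.27 + 615.67 + 133.47 + 1480.76 = 9521.28
Landed cost (A) = invoice 17715.08 + 9521.28 + duty 575.15 = 27811.51
Supplier B (FOB):
CIF value = FOB price + freight + insurance = 16863.24 + 6233.98 + 256.27 = 23353.49
Import duty = 23353.49 × 2.3% = 537.13
Buyer bears (B): 6233.98 + 256.27 + 615.67 + 133.47 + 1480.76 = 8720.15
Landed cost (B) = invoice 16863.24 + 8720.15 + duty 537.13 = 26120.52
Difference = |27811.51 − 26120.52| = 1690.99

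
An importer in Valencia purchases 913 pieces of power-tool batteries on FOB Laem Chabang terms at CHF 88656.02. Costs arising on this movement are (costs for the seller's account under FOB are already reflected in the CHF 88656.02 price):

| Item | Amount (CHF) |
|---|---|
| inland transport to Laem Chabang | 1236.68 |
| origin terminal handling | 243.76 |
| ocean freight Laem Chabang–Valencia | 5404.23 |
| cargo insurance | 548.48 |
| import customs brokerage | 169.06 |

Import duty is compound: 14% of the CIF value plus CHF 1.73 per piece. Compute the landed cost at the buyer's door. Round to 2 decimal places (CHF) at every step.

FOB: the seller bears costs until goods are on board at the origin port; the buyer bears freight, insurance and all costs thereafter.
Already in the invoice (seller's account under FOB): inland to port, origin terminal — exclude.
CIF value = FOB price + freight + insurance = 88656.02 + 5404.23 + 548.48 = 94608.73
Ad valorem component: 94608.73 × 14% = 13245.22
Specific component: 913 × 1.73 = 1579.49
Import duty = 13245.22 + 1579.49 = 14824.71
Buyer bears: freight 5404.23 + insurance 548.48 + brokerage 169.06 + duty 14824.71 = 20946.48
Landed cost = invoice 88656.02 + 20946.48 = 109602.50

Total landed cost: CHF 109602.50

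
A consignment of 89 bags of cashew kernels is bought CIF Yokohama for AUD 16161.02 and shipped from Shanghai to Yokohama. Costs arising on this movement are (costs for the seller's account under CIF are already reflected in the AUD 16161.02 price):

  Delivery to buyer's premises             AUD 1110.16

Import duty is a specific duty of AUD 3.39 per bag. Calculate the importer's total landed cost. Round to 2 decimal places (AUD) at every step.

CIF: the seller pays costs through ocean freight and marine insurance to the destination port.
The CIF price already equals the CIF value: 16161.02
Import duty = 89 × 3.39 = 301.71
Buyer bears: delivery 1110.16 + duty 301.71 = 1411.87
Landed cost = invoice 16161.02 + 1411.87 = 17572.89

Total landed cost: AUD 17572.89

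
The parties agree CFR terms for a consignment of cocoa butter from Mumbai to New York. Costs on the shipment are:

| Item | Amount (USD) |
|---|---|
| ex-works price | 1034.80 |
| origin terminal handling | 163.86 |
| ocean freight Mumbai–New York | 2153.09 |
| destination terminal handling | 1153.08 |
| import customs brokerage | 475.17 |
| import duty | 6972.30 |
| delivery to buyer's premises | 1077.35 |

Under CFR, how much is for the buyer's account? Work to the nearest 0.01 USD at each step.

Buyer's account: USD 9677.90

CFR: the seller pays costs through ocean freight to the destination port, but not insurance.
Seller's account: goods 1034.80 + origin terminal 163.86 + freight 2153.09 = 3351.75
Buyer's account: destination terminal 1153.08 + brokerage 475.17 + duty 6972.30 + delivery 1077.35 = 9677.90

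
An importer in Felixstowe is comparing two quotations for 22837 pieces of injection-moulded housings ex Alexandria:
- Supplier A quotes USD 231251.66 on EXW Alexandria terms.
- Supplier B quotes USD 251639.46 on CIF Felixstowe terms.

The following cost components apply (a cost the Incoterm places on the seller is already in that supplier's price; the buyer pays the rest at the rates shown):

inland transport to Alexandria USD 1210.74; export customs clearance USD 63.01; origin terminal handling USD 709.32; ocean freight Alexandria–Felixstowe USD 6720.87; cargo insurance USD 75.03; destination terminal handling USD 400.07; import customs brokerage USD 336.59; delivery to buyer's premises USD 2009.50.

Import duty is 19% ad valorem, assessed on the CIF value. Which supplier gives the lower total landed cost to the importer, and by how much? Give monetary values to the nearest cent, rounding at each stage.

Supplier A is cheaper by USD 13814.51

Supplier A (EXW):
CIF value = EXW price + inland to port + export clearance + origin terminal + freight + insurance = 231251.66 + 1210.74 + 63.01 + 709.32 + 6720.87 + 75.03 = 240030.63
Import duty = 240030.63 × 19% = 45605.82
Buyer bears (A): 1210.74 + 63.01 + 709.32 + 6720.87 + 75.03 + 400.07 + 336.59 + 2009.50 = 11525.13
Landed cost (A) = invoice 231251.66 + 11525.13 + duty 45605.82 = 288382.61
Supplier B (CIF):
The CIF price already equals the CIF value: 251639.46
Import duty = 251639.46 × 19% = 47811.50
Buyer bears (B): 400.07 + 336.59 + 2009.50 = 2746.16
Landed cost (B) = invoice 251639.46 + 2746.16 + duty 47811.50 = 302197.12
Difference = |288382.61 − 302197.12| = 13814.51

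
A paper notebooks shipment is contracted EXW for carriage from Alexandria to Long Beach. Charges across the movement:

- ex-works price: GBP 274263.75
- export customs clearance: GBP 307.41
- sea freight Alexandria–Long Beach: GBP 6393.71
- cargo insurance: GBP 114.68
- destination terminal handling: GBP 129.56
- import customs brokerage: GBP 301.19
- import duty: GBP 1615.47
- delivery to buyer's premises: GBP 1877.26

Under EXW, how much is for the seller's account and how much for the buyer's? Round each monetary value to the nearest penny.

EXW: the seller makes goods available at their premises; the buyer bears all onward costs.
Seller's account: goods 274263.75 = 274263.75
Buyer's account: export clearance 307.41 + freight 6393.71 + insurance 114.68 + destination terminal 129.56 + brokerage 301.19 + duty 1615.47 + delivery 1877.26 = 10739.28

Seller: GBP 274263.75; buyer: GBP 10739.28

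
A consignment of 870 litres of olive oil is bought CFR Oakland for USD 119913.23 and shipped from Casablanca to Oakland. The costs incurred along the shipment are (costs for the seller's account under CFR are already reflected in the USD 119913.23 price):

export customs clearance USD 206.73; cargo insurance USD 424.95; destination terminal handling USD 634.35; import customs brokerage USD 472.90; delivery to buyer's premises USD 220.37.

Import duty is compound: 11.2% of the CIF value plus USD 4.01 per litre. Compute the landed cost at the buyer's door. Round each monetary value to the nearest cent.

CFR: the seller pays costs through ocean freight to the destination port, but not insurance.
Already in the invoice (seller's account under CFR): export clearance — exclude.
CIF value = CFR price + insurance = 119913.23 + 424.95 = 120338.18
Ad valorem component: 120338.18 × 11.2% = 13477.88
Specific component: 870 × 4.01 = 3488.70
Import duty = 13477.88 + 3488.70 = 16966.58
Buyer bears: insurance 424.95 + destination terminal 634.35 + brokerage 472.90 + delivery 220.37 + duty 16966.58 = 18719.15
Landed cost = invoice 119913.23 + 18719.15 = 138632.38

Total landed cost: USD 138632.38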